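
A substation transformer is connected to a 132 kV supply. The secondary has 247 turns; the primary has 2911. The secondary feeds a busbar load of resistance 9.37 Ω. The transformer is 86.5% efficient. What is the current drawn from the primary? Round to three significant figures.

V_s = 132000 × 247/2911 = 11200 V.
I_s = V_s/R = 11200/9.37 = 1195.3 A.
P_out = V_s I_s = 11200 × 1195.3 = 1.3388×10^7 W.
P_in = P_out/η = 1.3388×10^7/0.865 = 1.5478×10^7 W.
I_p = P_in/V_p = 1.5478×10^7/132000 = 117 A.

I_p ≈ 117 A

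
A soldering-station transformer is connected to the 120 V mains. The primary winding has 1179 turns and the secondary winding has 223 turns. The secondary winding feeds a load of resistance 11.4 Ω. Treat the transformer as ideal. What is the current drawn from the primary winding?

V_s = V_p × N_s/N_p = 120 × 223/1179 = 22.697 V.
I_s = V_s/R = 22.697/11.4 = 1.9910 A.
For an ideal transformer I_p N_p = I_s N_s, so I_p = 1.9910 × 223/1179 = 0.377 A.

I_p ≈ 0.377 A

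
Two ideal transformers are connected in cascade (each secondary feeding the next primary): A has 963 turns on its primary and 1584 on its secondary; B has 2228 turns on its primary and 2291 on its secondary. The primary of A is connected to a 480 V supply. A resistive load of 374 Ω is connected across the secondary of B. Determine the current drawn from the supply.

I_supply ≈ 3.67 A

After A: V = 480.00 × 1584/963 = 789.53 V.
After B: V = 789.53 × 2291/2228 = 811.86 V.
I_load = 811.86/374 = 2.1707 A, so P_out = 811.86 × 2.1707 = 1762.3 W.
All ideal ⇒ P_in = P_out, so I_supply = 1762.3/480 = 3.67 A.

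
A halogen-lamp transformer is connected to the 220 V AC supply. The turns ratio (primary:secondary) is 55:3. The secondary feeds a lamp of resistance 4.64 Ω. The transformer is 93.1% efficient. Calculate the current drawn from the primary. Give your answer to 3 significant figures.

V_s = 220 × 3/55 = 12.000 V.
I_s = V_s/R = 12.000/4.64 = 2.5862 A.
P_out = V_s I_s = 12.000 × 2.5862 = 31.034 W.
P_in = P_out/η = 31.034/0.931 = 33.335 W.
I_p = P_in/V_p = 33.335/220 = 0.152 A.

I_p ≈ 0.152 A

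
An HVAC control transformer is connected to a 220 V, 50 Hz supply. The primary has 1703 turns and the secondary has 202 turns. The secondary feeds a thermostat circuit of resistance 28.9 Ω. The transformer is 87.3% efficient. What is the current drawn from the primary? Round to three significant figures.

V_s = 220 × 202/1703 = 26.095 V.
I_s = V_s/R = 26.095/28.9 = 0.90295 A.
P_out = V_s I_s = 26.095 × 0.90295 = 23.562 W.
P_in = P_out/η = 23.562/0.873 = 26.990 W.
I_p = P_in/V_p = 26.990/220 = 0.123 A.

I_p ≈ 0.123 A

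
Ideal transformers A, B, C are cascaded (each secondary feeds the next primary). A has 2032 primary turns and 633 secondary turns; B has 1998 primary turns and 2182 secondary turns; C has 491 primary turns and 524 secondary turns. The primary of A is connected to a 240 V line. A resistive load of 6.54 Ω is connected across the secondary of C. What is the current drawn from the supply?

After A: V = 240.00 × 633/2032 = 74.764 V.
After B: V = 74.764 × 2182/1998 = 81.649 V.
After C: V = 81.649 × 524/491 = 87.137 V.
I_load = 87.137/6.54 = 13.324 A, so P_out = 87.137 × 13.324 = 1161.0 W.
All ideal ⇒ P_in = P_out, so I_supply = 1161.0/240 = 4.84 A.

I_supply ≈ 4.84 A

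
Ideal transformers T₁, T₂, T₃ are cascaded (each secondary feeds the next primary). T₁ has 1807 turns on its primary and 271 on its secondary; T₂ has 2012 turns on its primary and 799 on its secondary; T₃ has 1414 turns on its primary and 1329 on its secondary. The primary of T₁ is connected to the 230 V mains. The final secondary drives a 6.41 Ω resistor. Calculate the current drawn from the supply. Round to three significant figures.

Secondary of T₁: V = 230.00 × 271/1807 = 34.494 V.
Secondary of T₂: V = 34.494 × 799/2012 = 13.698 V.
Secondary of T₃: V = 13.698 × 1329/1414 = 12.875 V.
I_load = 12.875/6.41 = 2.0085 A, so P_out = 12.875 × 2.0085 = 25.859 W.
All ideal ⇒ P_in = P_out, so I_supply = 25.859/230 = 0.112 A.

I_supply ≈ 0.112 A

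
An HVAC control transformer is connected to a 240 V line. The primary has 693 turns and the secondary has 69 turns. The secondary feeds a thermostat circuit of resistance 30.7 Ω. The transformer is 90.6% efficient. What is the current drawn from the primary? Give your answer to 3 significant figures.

V_s = 240 × 69/693 = 23.896 V.
I_s = V_s/R = 23.896/30.7 = 0.77837 A.
P_out = V_s I_s = 23.896 × 0.77837 = 18.600 W.
P_in = P_out/η = 18.600/0.906 = 20.530 W.
I_p = P_in/V_p = 20.530/240 = 0.0855 A.

I_p ≈ 0.0855 A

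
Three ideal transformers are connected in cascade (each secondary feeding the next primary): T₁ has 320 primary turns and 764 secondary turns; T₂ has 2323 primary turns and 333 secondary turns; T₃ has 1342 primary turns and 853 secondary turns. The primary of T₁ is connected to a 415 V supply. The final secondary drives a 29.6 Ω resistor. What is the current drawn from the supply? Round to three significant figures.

I_supply ≈ 0.663 A

After T₁: V = 415.00 × 764/320 = 990.81 V.
After T₂: V = 990.81 × 333/2323 = 142.03 V.
After T₃: V = 142.03 × 853/1342 = 90.278 V.
I_load = 90.278/29.6 = 3.0499 A, so P_out = 90.278 × 3.0499 = 275.34 W.
All ideal ⇒ P_in = P_out, so I_supply = 275.34/415 = 0.663 A.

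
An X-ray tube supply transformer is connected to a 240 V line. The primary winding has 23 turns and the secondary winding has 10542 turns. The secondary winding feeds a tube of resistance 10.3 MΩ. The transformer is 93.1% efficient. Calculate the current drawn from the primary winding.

V_s = 240 × 10542/23 = 110000 V.
I_s = V_s/R = 110000/(1.03×10^7) = 0.010680 A.
P_out = V_s I_s = 110000 × 0.010680 = 1174.8 W.
P_in = P_out/η = 1174.8/0.931 = 1261.9 W.
I_p = P_in/V_p = 1261.9/240 = 5.26 A.

I_p ≈ 5.26 A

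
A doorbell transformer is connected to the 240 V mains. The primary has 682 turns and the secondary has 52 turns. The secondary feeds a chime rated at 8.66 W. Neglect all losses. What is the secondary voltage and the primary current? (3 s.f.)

V_s ≈ 18.3 V, I_p ≈ 0.0361 A

V_s = V_p × N_s/N_p = 240 × 52/682 = 18.299 V.
I_s = P/V_s = 8.66/18.299 = 0.47325 A.
I_p = I_s × N_s/N_p = 0.47325 × 52/682 = 0.0361 A.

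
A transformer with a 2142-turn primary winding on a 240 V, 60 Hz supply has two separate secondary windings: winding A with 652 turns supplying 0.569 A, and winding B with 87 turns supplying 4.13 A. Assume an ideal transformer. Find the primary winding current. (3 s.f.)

V_A = 240 × 652/2142 = 73.053 V; V_B = 240 × 87/2142 = 9.7479 V.
P_out = V_A I_A + V_B I_B = 73.053×0.569 + 9.7479×4.13 = 41.567 + 40.259 = 81.826 W.
Ideal ⇒ P_in = P_out, so I_p = P_out/V_p = 81.826/240 = 0.341 A.

I_p ≈ 0.341 A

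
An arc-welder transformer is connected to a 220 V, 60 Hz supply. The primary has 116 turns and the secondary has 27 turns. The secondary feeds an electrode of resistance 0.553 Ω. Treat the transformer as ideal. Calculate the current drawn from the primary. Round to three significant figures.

V_s = V_p × N_s/N_p = 220 × 27/116 = 51.207 V.
I_s = V_s/R = 51.207/0.553 = 92.598 A.
For an ideal transformer I_p N_p = I_s N_s, so I_p = 92.598 × 27/116 = 21.6 A.

I_p ≈ 21.6 A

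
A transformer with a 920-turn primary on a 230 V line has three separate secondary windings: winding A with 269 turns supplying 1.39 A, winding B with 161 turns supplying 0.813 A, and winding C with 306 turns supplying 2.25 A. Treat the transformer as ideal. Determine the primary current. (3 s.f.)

V_A = 230 × 269/920 = 67.250 V; V_B = 230 × 161/920 = 40.250 V; V_C = 230 × 306/920 = 76.500 V.
P_out = V_A I_A + V_B I_B + V_C I_C = 67.250×1.39 + 40.250×0.813 + 76.500×2.25 = 93.477 + 32.723 + 172.12 = 298.33 W.
Ideal ⇒ P_in = P_out, so I_p = P_out/V_p = 298.33/230 = 1.30 A.

I_p ≈ 1.30 A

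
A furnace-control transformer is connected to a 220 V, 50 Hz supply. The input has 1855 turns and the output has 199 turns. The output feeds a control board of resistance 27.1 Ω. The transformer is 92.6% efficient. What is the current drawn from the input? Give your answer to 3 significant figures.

V_out = 220 × 199/1855 = 23.601 V.
I_out = V_out/R = 23.601/27.1 = 0.87089 A.
P_out = V_out I_out = 23.601 × 0.87089 = 20.554 W.
P_in = P_out/η = 20.554/0.926 = 22.196 W.
I_in = P_in/V_in = 22.196/220 = 0.101 A.

I_in ≈ 0.101 A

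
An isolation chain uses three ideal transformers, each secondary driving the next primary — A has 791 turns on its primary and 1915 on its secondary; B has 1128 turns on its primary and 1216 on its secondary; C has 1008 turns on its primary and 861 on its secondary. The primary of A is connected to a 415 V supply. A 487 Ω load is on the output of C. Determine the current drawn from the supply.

Secondary of A: V = 415.00 × 1915/791 = 1004.7 V.
Secondary of B: V = 1004.7 × 1216/1128 = 1083.1 V.
Secondary of C: V = 1083.1 × 861/1008 = 925.14 V.
I_load = 925.14/487 = 1.8997 A, so P_out = 925.14 × 1.8997 = 1757.5 W.
All ideal ⇒ P_in = P_out, so I_supply = 1757.5/415 = 4.23 A.

I_supply ≈ 4.23 A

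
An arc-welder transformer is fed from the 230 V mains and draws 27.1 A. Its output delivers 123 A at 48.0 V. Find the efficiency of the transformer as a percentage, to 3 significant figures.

P_in = 230 × 27.1 = 6233.00 W.
P_out = 48.0 × 123 = 5904.00 W.
η = P_out/P_in = 5904.00/6233.00 = 0.947.

η ≈ 94.7%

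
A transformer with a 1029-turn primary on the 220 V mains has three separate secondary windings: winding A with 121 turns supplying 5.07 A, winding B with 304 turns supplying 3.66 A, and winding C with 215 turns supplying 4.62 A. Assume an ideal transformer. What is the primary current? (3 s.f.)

I_p ≈ 2.64 A

V_A = 220 × 121/1029 = 25.870 V; V_B = 220 × 304/1029 = 64.995 V; V_C = 220 × 215/1029 = 45.967 V.
P_out = V_A I_A + V_B I_B + V_C I_C = 25.870×5.07 + 64.995×3.66 + 45.967×4.62 = 131.16 + 237.88 + 212.37 = 581.41 W.
Ideal ⇒ P_in = P_out, so I_p = P_out/V_p = 581.41/220 = 2.64 A.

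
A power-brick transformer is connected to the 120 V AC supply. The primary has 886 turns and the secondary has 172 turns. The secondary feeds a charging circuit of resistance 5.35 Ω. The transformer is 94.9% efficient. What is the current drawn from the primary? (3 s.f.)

V_s = 120 × 172/886 = 23.296 V.
I_s = V_s/R = 23.296/5.35 = 4.3543 A.
P_out = V_s I_s = 23.296 × 4.3543 = 101.44 W.
P_in = P_out/η = 101.44/0.949 = 106.89 W.
I_p = P_in/V_p = 106.89/120 = 0.891 A.

I_p ≈ 0.891 A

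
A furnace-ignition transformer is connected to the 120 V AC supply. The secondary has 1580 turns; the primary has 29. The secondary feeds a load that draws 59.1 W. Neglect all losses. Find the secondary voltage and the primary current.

V_s ≈ 6540 V, I_p ≈ 0.492 A

V_s = V_p × N_s/N_p = 120 × 1580/29 = 6537.9 V.
I_s = P/V_s = 59.1/6537.9 = 0.0090396 A.
I_p = I_s × N_s/N_p = 0.0090396 × 1580/29 = 0.492 A.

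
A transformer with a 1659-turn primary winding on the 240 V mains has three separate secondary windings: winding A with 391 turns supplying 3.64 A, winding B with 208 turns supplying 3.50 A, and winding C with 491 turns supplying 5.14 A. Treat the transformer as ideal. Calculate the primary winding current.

I_p ≈ 2.82 A

V_A = 240 × 391/1659 = 56.564 V; V_B = 240 × 208/1659 = 30.090 V; V_C = 240 × 491/1659 = 71.031 V.
P_out = V_A I_A + V_B I_B + V_C I_C = 56.564×3.64 + 30.090×3.50 + 71.031×5.14 = 205.89 + 105.32 + 365.10 = 676.31 W.
Ideal ⇒ P_in = P_out, so I_p = P_out/V_p = 676.31/240 = 2.82 A.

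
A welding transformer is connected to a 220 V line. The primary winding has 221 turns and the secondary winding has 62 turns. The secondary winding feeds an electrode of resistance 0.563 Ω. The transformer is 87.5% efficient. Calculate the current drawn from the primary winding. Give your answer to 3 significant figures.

V_s = 220 × 62/221 = 61.719 V.
I_s = V_s/R = 61.719/0.563 = 109.63 A.
P_out = V_s I_s = 61.719 × 109.63 = 6766.1 W.
P_in = P_out/η = 6766.1/0.875 = 7732.6 W.
I_p = P_in/V_p = 7732.6/220 = 35.1 A.

I_p ≈ 35.1 A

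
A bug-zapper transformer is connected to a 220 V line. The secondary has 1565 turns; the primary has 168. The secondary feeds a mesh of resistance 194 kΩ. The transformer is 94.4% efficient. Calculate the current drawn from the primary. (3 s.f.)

I_p ≈ 0.104 A

V_s = 220 × 1565/168 = 2049.4 V.
I_s = V_s/R = 2049.4/194000 = 0.010564 A.
P_out = V_s I_s = 2049.4 × 0.010564 = 21.650 W.
P_in = P_out/η = 21.650/0.944 = 22.934 W.
I_p = P_in/V_p = 22.934/220 = 0.104 A.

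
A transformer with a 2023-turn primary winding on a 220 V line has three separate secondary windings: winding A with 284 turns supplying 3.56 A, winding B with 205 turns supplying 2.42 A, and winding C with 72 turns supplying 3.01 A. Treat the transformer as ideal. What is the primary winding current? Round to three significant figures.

I_p ≈ 0.852 A

V_A = 220 × 284/2023 = 30.885 V; V_B = 220 × 205/2023 = 22.294 V; V_C = 220 × 72/2023 = 7.8300 V.
P_out = V_A I_A + V_B I_B + V_C I_C = 30.885×3.56 + 22.294×2.42 + 7.8300×3.01 = 109.95 + 53.951 + 23.568 = 187.47 W.
Ideal ⇒ P_in = P_out, so I_p = P_out/V_p = 187.47/220 = 0.852 A.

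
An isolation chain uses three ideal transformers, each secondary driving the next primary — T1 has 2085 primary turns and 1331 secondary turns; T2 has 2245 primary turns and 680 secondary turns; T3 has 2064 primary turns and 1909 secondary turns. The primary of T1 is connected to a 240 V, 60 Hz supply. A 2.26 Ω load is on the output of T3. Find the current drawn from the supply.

After T1: V = 240.00 × 1331/2085 = 153.21 V.
After T2: V = 153.21 × 680/2245 = 46.406 V.
After T3: V = 46.406 × 1909/2064 = 42.921 V.
I_load = 42.921/2.26 = 18.992 A, so P_out = 42.921 × 18.992 = 815.15 W.
All ideal ⇒ P_in = P_out, so I_supply = 815.15/240 = 3.40 A.

I_supply ≈ 3.40 A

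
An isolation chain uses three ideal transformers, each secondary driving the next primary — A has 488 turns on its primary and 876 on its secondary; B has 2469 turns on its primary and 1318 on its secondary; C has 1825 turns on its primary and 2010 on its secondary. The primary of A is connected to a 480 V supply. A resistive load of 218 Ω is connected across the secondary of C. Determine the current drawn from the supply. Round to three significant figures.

I_supply ≈ 2.45 A

After A: V = 480.00 × 876/488 = 861.64 V.
After B: V = 861.64 × 1318/2469 = 459.96 V.
After C: V = 459.96 × 2010/1825 = 506.59 V.
I_load = 506.59/218 = 2.3238 A, so P_out = 506.59 × 2.3238 = 1177.2 W.
All ideal ⇒ P_in = P_out, so I_supply = 1177.2/480 = 2.45 A.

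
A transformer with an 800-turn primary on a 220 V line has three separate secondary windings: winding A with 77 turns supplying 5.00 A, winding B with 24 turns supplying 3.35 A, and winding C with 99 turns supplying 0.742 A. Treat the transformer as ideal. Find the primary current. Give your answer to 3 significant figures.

I_p ≈ 0.674 A

V_A = 220 × 77/800 = 21.175 V; V_B = 220 × 24/800 = 6.6000 V; V_C = 220 × 99/800 = 27.225 V.
P_out = V_A I_A + V_B I_B + V_C I_C = 21.175×5.00 + 6.6000×3.35 + 27.225×0.742 = 105.88 + 22.110 + 20.201 = 148.19 W.
Ideal ⇒ P_in = P_out, so I_p = P_out/V_p = 148.19/220 = 0.674 A.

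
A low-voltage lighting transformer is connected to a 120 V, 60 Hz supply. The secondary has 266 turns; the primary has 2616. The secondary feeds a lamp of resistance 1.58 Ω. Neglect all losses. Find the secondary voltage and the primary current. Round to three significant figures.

V_s ≈ 12.2 V, I_p ≈ 0.785 A

V_s = V_p × N_s/N_p = 120 × 266/2616 = 12.202 V.
I_s = V_s/R = 12.202/1.58 = 7.7227 A.
I_p = I_s × N_s/N_p = 7.7227 × 266/2616 = 0.785 A.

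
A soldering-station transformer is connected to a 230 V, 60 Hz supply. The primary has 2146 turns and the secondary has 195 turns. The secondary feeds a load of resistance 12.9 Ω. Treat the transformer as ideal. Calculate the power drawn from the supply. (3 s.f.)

P ≈ 33.9 W

V_s = V_p × N_s/N_p = 230 × 195/2146 = 20.899 V.
I_s = V_s/R = 20.899/12.9 = 1.6201 A.
I_p = I_s × N_s/N_p = 1.6201 × 195/2146 = 0.14721 A.
P = V_p I_p = 230 × 0.14721 = 33.9 W.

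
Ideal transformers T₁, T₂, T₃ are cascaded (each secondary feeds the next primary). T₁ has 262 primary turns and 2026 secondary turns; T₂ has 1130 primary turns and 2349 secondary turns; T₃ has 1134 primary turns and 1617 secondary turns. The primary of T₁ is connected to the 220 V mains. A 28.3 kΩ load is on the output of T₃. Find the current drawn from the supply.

I_supply ≈ 4.08 A

Secondary of T₁: V = 220.00 × 2026/262 = 1701.2 V.
Secondary of T₂: V = 1701.2 × 2349/1130 = 3536.4 V.
Secondary of T₃: V = 3536.4 × 1617/1134 = 5042.7 V.
I_load = 5042.7/28300 = 0.17819 A, so P_out = 5042.7 × 0.17819 = 898.54 W.
All ideal ⇒ P_in = P_out, so I_supply = 898.54/220 = 4.08 A.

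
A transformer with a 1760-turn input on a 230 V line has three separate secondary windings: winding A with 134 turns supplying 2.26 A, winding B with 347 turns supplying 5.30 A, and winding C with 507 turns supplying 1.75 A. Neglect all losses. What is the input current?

I_in ≈ 1.72 A

V_A = 230 × 134/1760 = 17.511 V; V_B = 230 × 347/1760 = 45.347 V; V_C = 230 × 507/1760 = 66.256 V.
P_out = V_A I_A + V_B I_B + V_C I_C = 17.511×2.26 + 45.347×5.30 + 66.256×1.75 = 39.576 + 240.34 + 115.95 = 395.86 W.
Ideal ⇒ P_in = P_out, so I_in = P_out/V_in = 395.86/230 = 1.72 A.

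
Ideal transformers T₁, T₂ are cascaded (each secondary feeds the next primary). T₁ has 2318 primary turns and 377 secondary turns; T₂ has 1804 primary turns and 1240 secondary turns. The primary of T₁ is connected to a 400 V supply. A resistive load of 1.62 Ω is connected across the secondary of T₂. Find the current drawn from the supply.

I_supply ≈ 3.09 A

After T₁: V = 400.00 × 377/2318 = 65.056 V.
After T₂: V = 65.056 × 1240/1804 = 44.717 V.
I_load = 44.717/1.62 = 27.603 A, so P_out = 44.717 × 27.603 = 1234.3 W.
All ideal ⇒ P_in = P_out, so I_supply = 1234.3/400 = 3.09 A.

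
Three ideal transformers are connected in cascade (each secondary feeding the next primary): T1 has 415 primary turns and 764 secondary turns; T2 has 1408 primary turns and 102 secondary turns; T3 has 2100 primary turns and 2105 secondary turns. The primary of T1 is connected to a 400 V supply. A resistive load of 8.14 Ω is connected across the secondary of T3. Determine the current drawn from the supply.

After T1: V = 400.00 × 764/415 = 736.39 V.
After T2: V = 736.39 × 102/1408 = 53.346 V.
After T3: V = 53.346 × 2105/2100 = 53.473 V.
I_load = 53.473/8.14 = 6.5692 A, so P_out = 53.473 × 6.5692 = 351.27 W.
All ideal ⇒ P_in = P_out, so I_supply = 351.27/400 = 0.878 A.

I_supply ≈ 0.878 A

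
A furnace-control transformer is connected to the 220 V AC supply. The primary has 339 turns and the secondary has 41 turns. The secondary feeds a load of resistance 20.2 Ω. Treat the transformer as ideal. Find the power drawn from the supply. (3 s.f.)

V_s = V_p × N_s/N_p = 220 × 41/339 = 26.608 V.
I_s = V_s/R = 26.608/20.2 = 1.3172 A.
I_p = I_s × N_s/N_p = 1.3172 × 41/339 = 0.15931 A.
P = V_p I_p = 220 × 0.15931 = 35.0 W.

P ≈ 35.0 W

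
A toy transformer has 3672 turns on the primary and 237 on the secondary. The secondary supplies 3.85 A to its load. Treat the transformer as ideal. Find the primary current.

I_p ≈ 0.248 A

For an ideal transformer I_p/I_s = N_s/N_p, so I_p = 3.85 × 237/3672 = 0.248 A.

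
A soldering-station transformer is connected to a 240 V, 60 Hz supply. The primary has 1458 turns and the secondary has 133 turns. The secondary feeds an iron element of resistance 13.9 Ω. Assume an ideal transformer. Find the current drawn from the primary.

V_s = V_p × N_s/N_p = 240 × 133/1458 = 21.893 V.
I_s = V_s/R = 21.893/13.9 = 1.5750 A.
For an ideal transformer I_p N_p = I_s N_s, so I_p = 1.5750 × 133/1458 = 0.144 A.

I_p ≈ 0.144 A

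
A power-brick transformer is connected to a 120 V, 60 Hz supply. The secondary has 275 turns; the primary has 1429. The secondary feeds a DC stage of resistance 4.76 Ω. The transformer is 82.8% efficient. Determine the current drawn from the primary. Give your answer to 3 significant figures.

I_p ≈ 1.13 A

V_s = 120 × 275/1429 = 23.093 V.
I_s = V_s/R = 23.093/4.76 = 4.8515 A.
P_out = V_s I_s = 23.093 × 4.8515 = 112.04 W.
P_in = P_out/η = 112.04/0.828 = 135.31 W.
I_p = P_in/V_p = 135.31/120 = 1.13 A.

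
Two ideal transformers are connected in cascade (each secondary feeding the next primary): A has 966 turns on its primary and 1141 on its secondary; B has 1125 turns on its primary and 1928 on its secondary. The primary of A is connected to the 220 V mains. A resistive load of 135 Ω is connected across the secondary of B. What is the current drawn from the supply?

I_supply ≈ 6.68 A

After A: V = 220.00 × 1141/966 = 259.86 V.
After B: V = 259.86 × 1928/1125 = 445.33 V.
I_load = 445.33/135 = 3.2988 A, so P_out = 445.33 × 3.2988 = 1469.1 W.
All ideal ⇒ P_in = P_out, so I_supply = 1469.1/220 = 6.68 A.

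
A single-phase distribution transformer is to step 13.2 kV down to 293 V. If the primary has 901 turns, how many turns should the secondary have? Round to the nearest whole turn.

N_s = 20 turns

N_s/N_p = V_s/V_p, so N_s = 901 × 293/13200 = 20.0 ≈ 20 turns.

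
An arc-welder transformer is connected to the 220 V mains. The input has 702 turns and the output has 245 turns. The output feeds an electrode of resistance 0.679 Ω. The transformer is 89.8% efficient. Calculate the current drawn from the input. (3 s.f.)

V_out = 220 × 245/702 = 76.781 V.
I_out = V_out/R = 76.781/0.679 = 113.08 A.
P_out = V_out I_out = 76.781 × 113.08 = 8682.3 W.
P_in = P_out/η = 8682.3/0.898 = 9668.5 W.
I_in = P_in/V_in = 9668.5/220 = 43.9 A.

I_in ≈ 43.9 A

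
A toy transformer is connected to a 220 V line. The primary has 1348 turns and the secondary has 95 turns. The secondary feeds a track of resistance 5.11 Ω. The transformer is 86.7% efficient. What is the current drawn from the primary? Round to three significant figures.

I_p ≈ 0.247 A

V_s = 220 × 95/1348 = 15.504 V.
I_s = V_s/R = 15.504/5.11 = 3.0341 A.
P_out = V_s I_s = 15.504 × 3.0341 = 47.043 W.
P_in = P_out/η = 47.043/0.867 = 54.259 W.
I_p = P_in/V_p = 54.259/220 = 0.247 A.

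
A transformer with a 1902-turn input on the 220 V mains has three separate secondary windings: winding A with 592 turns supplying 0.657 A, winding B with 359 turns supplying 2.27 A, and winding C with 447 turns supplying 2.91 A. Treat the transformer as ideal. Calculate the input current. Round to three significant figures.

I_in ≈ 1.32 A

V_A = 220 × 592/1902 = 68.475 V; V_B = 220 × 359/1902 = 41.525 V; V_C = 220 × 447/1902 = 51.703 V.
P_out = V_A I_A + V_B I_B + V_C I_C = 68.475×0.657 + 41.525×2.27 + 51.703×2.91 = 44.988 + 94.261 + 150.46 = 289.71 W.
Ideal ⇒ P_in = P_out, so I_in = P_out/V_in = 289.71/220 = 1.32 A.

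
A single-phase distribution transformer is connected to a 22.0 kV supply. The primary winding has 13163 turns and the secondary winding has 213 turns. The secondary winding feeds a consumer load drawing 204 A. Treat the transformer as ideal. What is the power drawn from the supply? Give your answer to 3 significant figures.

P ≈ 72600 W

I_p = I_s × N_s/N_p = 204 × 213/13163 = 3.3011 A.
P = V_p I_p = 22000 × 3.3011 = 72600 W.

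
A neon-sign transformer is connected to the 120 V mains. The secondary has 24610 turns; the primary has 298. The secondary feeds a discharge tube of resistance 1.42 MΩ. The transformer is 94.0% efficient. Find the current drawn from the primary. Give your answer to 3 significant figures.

V_s = 120 × 24610/298 = 9910.1 V.
I_s = V_s/R = 9910.1/(1.42×10^6) = 0.0069789 A.
P_out = V_s I_s = 9910.1 × 0.0069789 = 69.162 W.
P_in = P_out/η = 69.162/0.940 = 73.576 W.
I_p = P_in/V_p = 73.576/120 = 0.613 A.

I_p ≈ 0.613 A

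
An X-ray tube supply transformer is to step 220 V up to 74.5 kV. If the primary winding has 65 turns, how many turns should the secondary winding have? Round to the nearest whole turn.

N_s/N_p = V_s/V_p, so N_s = 65 × 74500/220 = 22011.4 ≈ 22011 turns.

N_s = 22011 turns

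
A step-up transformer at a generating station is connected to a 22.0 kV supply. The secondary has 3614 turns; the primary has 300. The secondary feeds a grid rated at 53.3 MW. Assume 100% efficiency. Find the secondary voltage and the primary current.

V_s = V_p × N_s/N_p = 22000 × 3614/300 = 265030 V.
I_s = P/V_s = 5.33×10^7/265030 = 201.11 A.
I_p = I_s × N_s/N_p = 201.11 × 3614/300 = 2420 A.

V_s ≈ 265000 V, I_p ≈ 2420 A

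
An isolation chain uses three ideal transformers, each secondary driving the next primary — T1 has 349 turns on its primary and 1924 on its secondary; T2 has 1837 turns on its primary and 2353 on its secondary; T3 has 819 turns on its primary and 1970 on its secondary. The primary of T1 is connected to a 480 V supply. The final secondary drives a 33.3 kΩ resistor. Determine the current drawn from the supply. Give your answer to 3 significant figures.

I_supply ≈ 4.16 A

Secondary of T1: V = 480.00 × 1924/349 = 2646.2 V.
Secondary of T2: V = 2646.2 × 2353/1837 = 3389.5 V.
Secondary of T3: V = 3389.5 × 1970/819 = 8153.0 V.
I_load = 8153.0/33300 = 0.24483 A, so P_out = 8153.0 × 0.24483 = 1996.1 W.
All ideal ⇒ P_in = P_out, so I_supply = 1996.1/480 = 4.16 A.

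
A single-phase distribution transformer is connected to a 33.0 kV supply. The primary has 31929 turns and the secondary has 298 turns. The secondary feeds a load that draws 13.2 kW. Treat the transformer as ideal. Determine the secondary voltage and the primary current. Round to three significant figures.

V_s ≈ 308 V, I_p ≈ 0.400 A

V_s = V_p × N_s/N_p = 33000 × 298/31929 = 308.00 V.
I_s = P/V_s = 13200/308.00 = 42.858 A.
I_p = I_s × N_s/N_p = 42.858 × 298/31929 = 0.400 A.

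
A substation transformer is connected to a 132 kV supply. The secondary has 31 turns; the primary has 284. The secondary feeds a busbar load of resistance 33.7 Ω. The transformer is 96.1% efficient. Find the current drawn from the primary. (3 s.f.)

V_s = 132000 × 31/284 = 14408 V.
I_s = V_s/R = 14408/33.7 = 427.55 A.
P_out = V_s I_s = 14408 × 427.55 = 6.1603×10^6 W.
P_in = P_out/η = 6.1603×10^6/0.961 = 6.4103×10^6 W.
I_p = P_in/V_p = 6.4103×10^6/132000 = 48.6 A.

I_p ≈ 48.6 A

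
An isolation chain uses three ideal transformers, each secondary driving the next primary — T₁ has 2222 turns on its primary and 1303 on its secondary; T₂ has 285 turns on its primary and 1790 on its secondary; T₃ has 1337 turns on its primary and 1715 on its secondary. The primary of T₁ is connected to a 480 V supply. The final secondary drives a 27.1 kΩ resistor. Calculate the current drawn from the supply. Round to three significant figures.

I_supply ≈ 0.395 A

Secondary of T₁: V = 480.00 × 1303/2222 = 281.48 V.
Secondary of T₂: V = 281.48 × 1790/285 = 1767.9 V.
Secondary of T₃: V = 1767.9 × 1715/1337 = 2267.7 V.
I_load = 2267.7/27100 = 0.083678 A, so P_out = 2267.7 × 0.083678 = 189.76 W.
All ideal ⇒ P_in = P_out, so I_supply = 189.76/480 = 0.395 A.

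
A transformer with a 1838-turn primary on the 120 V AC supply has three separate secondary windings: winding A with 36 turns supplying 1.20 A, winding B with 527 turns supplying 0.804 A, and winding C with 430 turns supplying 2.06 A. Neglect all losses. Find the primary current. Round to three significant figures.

V_A = 120 × 36/1838 = 2.3504 V; V_B = 120 × 527/1838 = 34.407 V; V_C = 120 × 430/1838 = 28.074 V.
P_out = V_A I_A + V_B I_B + V_C I_C = 2.3504×1.20 + 34.407×0.804 + 28.074×2.06 = 2.8205 + 27.663 + 57.832 = 88.316 W.
Ideal ⇒ P_in = P_out, so I_p = P_out/V_p = 88.316/120 = 0.736 A.

I_p ≈ 0.736 A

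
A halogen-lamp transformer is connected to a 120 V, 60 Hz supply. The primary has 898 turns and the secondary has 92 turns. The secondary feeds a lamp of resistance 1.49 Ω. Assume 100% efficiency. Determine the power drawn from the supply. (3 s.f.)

P ≈ 101 W

V_s = V_p × N_s/N_p = 120 × 92/898 = 12.294 V.
I_s = V_s/R = 12.294/1.49 = 8.2510 A.
I_p = I_s × N_s/N_p = 8.2510 × 92/898 = 0.84531 A.
P = V_p I_p = 120 × 0.84531 = 101 W.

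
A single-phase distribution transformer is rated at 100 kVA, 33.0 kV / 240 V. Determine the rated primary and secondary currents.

I_p = S/V_p = 100000/33000 = 3.03 A.
I_s = S/V_s = 100000/240 = 417 A.

I_p ≈ 3.03 A, I_s ≈ 417 A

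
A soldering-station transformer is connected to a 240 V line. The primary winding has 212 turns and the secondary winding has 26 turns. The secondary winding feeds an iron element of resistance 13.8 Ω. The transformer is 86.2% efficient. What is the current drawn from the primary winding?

V_s = 240 × 26/212 = 29.434 V.
I_s = V_s/R = 29.434/13.8 = 2.1329 A.
P_out = V_s I_s = 29.434 × 2.1329 = 62.780 W.
P_in = P_out/η = 62.780/0.862 = 72.830 W.
I_p = P_in/V_p = 72.830/240 = 0.303 A.

I_p ≈ 0.303 A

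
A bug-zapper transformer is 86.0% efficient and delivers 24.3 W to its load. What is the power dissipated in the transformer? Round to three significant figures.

P_loss ≈ 3.96 W

P_in = P_out/η = 24.3/0.860 = 28.2558 W.
P_loss = P_in − P_out = 28.2558 − 24.3 = 3.96 W.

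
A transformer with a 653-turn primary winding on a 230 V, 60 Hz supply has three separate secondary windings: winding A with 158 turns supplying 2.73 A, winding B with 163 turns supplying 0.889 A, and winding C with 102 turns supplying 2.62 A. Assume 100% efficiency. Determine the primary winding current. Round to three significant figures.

V_A = 230 × 158/653 = 55.651 V; V_B = 230 × 163/653 = 57.412 V; V_C = 230 × 102/653 = 35.926 V.
P_out = V_A I_A + V_B I_B + V_C I_C = 55.651×2.73 + 57.412×0.889 + 35.926×2.62 = 151.93 + 51.039 + 94.127 = 297.09 W.
Ideal ⇒ P_in = P_out, so I_p = P_out/V_p = 297.09/230 = 1.29 A.

I_p ≈ 1.29 A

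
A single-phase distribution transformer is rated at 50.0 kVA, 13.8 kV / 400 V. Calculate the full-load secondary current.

I_s ≈ 125 A

I_s = S/V_s = 50000/400 = 125 A.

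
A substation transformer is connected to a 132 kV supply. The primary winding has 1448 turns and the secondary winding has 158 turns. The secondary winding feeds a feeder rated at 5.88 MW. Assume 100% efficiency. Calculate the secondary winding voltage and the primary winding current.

V_s ≈ 14400 V, I_p ≈ 44.5 A

V_s = V_p × N_s/N_p = 132000 × 158/1448 = 14403 V.
I_s = P/V_s = 5.88×10^6/14403 = 408.24 A.
I_p = I_s × N_s/N_p = 408.24 × 158/1448 = 44.5 A.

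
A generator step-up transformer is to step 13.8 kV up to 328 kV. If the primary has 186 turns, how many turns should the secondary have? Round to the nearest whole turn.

N_s/N_p = V_s/V_p, so N_s = 186 × 328000/13800 = 4420.9 ≈ 4421 turns.

N_s = 4421 turns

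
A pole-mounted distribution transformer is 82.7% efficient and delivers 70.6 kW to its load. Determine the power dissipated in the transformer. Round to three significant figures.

P_loss ≈ 14800 W

P_in = P_out/η = 70600/0.827 = 85368.8 W.
P_loss = P_in − P_out = 85368.8 − 70600 = 14800 W.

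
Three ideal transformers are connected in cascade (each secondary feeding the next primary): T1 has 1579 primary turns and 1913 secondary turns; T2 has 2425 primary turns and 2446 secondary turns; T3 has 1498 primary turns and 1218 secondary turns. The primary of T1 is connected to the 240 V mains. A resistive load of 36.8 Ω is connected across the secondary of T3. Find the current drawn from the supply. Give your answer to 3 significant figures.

I_supply ≈ 6.44 A

Secondary of T1: V = 240.00 × 1913/1579 = 290.77 V.
Secondary of T2: V = 290.77 × 2446/2425 = 293.28 V.
Secondary of T3: V = 293.28 × 1218/1498 = 238.46 V.
I_load = 238.46/36.8 = 6.4800 A, so P_out = 238.46 × 6.4800 = 1545.3 W.
All ideal ⇒ P_in = P_out, so I_supply = 1545.3/240 = 6.44 A.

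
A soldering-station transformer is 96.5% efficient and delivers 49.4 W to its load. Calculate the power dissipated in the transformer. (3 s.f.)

P_in = P_out/η = 49.4/0.965 = 51.1917 W.
P_loss = P_in − P_out = 51.1917 − 49.4 = 1.79 W.

P_loss ≈ 1.79 W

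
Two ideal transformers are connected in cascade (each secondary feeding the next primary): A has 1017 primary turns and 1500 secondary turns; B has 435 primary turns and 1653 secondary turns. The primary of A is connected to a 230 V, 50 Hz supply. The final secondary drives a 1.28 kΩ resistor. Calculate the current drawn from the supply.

I_supply ≈ 5.64 A

After A: V = 230.00 × 1500/1017 = 339.23 V.
After B: V = 339.23 × 1653/435 = 1289.1 V.
I_load = 1289.1/1280 = 1.0071 A, so P_out = 1289.1 × 1.0071 = 1298.2 W.
All ideal ⇒ P_in = P_out, so I_supply = 1298.2/230 = 5.64 A.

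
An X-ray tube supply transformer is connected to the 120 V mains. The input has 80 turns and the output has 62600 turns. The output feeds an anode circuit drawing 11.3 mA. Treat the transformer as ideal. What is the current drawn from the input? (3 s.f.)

I_in ≈ 8.84 A

For an ideal transformer I_in N_in = I_out N_out, so I_in = 0.0113 × 62600/80 = 8.84 A.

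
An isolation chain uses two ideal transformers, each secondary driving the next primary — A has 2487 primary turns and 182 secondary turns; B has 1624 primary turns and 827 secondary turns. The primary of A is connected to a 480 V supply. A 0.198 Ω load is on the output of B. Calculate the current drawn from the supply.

I_supply ≈ 3.37 A

Secondary of A: V = 480.00 × 182/2487 = 35.127 V.
Secondary of B: V = 35.127 × 827/1624 = 17.888 V.
I_load = 17.888/0.198 = 90.342 A, so P_out = 17.888 × 90.342 = 1616.0 W.
All ideal ⇒ P_in = P_out, so I_supply = 1616.0/480 = 3.37 A.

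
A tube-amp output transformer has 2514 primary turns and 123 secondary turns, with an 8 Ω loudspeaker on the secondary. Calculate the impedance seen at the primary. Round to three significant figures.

Z_p = (N_p/N_s)² × Z_s = (2514/123)² × 8 = 3340 Ω.

Z_p ≈ 3340 Ω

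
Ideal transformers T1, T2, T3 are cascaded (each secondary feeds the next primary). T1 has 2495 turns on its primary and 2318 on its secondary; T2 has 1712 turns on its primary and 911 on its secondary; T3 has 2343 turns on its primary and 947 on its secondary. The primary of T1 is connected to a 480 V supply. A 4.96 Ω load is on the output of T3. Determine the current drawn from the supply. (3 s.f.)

I_supply ≈ 3.86 A

After T1: V = 480.00 × 2318/2495 = 445.95 V.
After T2: V = 445.95 × 911/1712 = 237.30 V.
After T3: V = 237.30 × 947/2343 = 95.913 V.
I_load = 95.913/4.96 = 19.337 A, so P_out = 95.913 × 19.337 = 1854.7 W.
All ideal ⇒ P_in = P_out, so I_supply = 1854.7/480 = 3.86 A.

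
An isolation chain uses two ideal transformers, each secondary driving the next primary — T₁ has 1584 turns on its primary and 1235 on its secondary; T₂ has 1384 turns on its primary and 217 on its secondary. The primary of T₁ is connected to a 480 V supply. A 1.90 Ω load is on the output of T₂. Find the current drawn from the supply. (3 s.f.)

I_supply ≈ 3.78 A

After T₁: V = 480.00 × 1235/1584 = 374.24 V.
After T₂: V = 374.24 × 217/1384 = 58.678 V.
I_load = 58.678/1.90 = 30.883 A, so P_out = 58.678 × 30.883 = 1812.2 W.
All ideal ⇒ P_in = P_out, so I_supply = 1812.2/480 = 3.78 A.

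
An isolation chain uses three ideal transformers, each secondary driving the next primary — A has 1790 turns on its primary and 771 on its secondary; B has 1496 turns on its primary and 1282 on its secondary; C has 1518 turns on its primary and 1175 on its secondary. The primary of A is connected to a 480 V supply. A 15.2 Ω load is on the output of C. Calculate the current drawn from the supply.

Secondary of A: V = 480.00 × 771/1790 = 206.75 V.
Secondary of B: V = 206.75 × 1282/1496 = 177.17 V.
Secondary of C: V = 177.17 × 1175/1518 = 137.14 V.
I_load = 137.14/15.2 = 9.0224 A, so P_out = 137.14 × 9.0224 = 1237.3 W.
All ideal ⇒ P_in = P_out, so I_supply = 1237.3/480 = 2.58 A.

I_supply ≈ 2.58 A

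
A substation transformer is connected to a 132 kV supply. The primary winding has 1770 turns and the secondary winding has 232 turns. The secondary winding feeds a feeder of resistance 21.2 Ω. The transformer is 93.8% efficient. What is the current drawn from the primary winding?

I_p ≈ 114 A

V_s = 132000 × 232/1770 = 17302 V.
I_s = V_s/R = 17302/21.2 = 816.12 A.
P_out = V_s I_s = 17302 × 816.12 = 1.4120×10^7 W.
P_in = P_out/η = 1.4120×10^7/0.938 = 1.5054×10^7 W.
I_p = P_in/V_p = 1.5054×10^7/132000 = 114 A.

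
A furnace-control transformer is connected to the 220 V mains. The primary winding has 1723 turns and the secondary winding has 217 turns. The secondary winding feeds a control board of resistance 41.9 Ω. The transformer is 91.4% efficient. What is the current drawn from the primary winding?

V_s = 220 × 217/1723 = 27.707 V.
I_s = V_s/R = 27.707/41.9 = 0.66128 A.
P_out = V_s I_s = 27.707 × 0.66128 = 18.322 W.
P_in = P_out/η = 18.322/0.914 = 20.046 W.
I_p = P_in/V_p = 20.046/220 = 0.0911 A.

I_p ≈ 0.0911 A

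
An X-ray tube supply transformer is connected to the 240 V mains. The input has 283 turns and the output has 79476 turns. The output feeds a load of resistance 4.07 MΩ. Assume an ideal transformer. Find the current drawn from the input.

I_in ≈ 4.65 A

V_out = V_in × N_out/N_in = 240 × 79476/283 = 67400 V.
I_out = V_out/R = 67400/(4.07×10^6) = 0.016560 A.
For an ideal transformer I_in N_in = I_out N_out, so I_in = 0.016560 × 79476/283 = 4.65 A.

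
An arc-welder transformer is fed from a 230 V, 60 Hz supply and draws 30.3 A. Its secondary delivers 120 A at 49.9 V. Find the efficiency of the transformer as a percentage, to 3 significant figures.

η ≈ 85.9%

P_in = 230 × 30.3 = 6969.00 W.
P_out = 49.9 × 120 = 5988.00 W.
η = P_out/P_in = 5988.00/6969.00 = 0.859.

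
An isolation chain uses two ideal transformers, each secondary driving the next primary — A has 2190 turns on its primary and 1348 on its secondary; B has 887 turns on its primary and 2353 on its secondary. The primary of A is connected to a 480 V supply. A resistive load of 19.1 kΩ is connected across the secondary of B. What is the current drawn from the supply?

I_supply ≈ 0.0670 A

Secondary of A: V = 480.00 × 1348/2190 = 295.45 V.
Secondary of B: V = 295.45 × 2353/887 = 783.76 V.
I_load = 783.76/19100 = 0.041035 A, so P_out = 783.76 × 0.041035 = 32.162 W.
All ideal ⇒ P_in = P_out, so I_supply = 32.162/480 = 0.0670 A.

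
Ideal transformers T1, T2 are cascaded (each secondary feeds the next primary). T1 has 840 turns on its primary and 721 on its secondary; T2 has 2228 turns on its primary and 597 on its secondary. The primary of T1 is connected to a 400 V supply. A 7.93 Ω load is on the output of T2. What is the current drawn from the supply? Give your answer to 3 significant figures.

I_supply ≈ 2.67 A

After T1: V = 400.00 × 721/840 = 343.33 V.
After T2: V = 343.33 × 597/2228 = 91.997 V.
I_load = 91.997/7.93 = 11.601 A, so P_out = 91.997 × 11.601 = 1067.3 W.
All ideal ⇒ P_in = P_out, so I_supply = 1067.3/400 = 2.67 A.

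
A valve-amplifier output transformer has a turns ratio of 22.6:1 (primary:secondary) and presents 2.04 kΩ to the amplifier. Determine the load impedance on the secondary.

Z_s = Z_p/(N_p/N_s)² = 2040/22.6² = 3.99 Ω.

Z_s ≈ 3.99 Ω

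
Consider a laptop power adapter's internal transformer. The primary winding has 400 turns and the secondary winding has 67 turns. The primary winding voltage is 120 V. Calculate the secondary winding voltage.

V_s/V_p = N_s/N_p, so V_s = 120 × 67/400 = 20.1 V.

V_s ≈ 20.1 V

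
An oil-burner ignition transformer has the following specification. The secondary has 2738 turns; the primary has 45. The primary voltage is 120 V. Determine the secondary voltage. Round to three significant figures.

V_s/V_p = N_s/N_p, so V_s = 120 × 2738/45 = 7300 V.

V_s ≈ 7300 V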